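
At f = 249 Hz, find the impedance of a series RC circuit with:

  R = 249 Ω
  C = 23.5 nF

Step 1 — Angular frequency: ω = 2π·f = 2π·249 = 1565 rad/s.
Step 2 — Component impedances:
  R: Z = R = 249 Ω
  C: Z = 1/(jωC) = -j/(ω·C) = 0 - j2.72e+04 Ω
Step 3 — Series combination: Z_total = R + C = 249 - j2.72e+04 Ω = 2.72e+04∠-89.5° Ω.

Z = 249 - j2.72e+04 Ω = 2.72e+04∠-89.5° Ω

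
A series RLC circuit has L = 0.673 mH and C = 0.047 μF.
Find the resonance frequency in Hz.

Step 1 — Resonance condition Im(Z)=0 gives ω₀ = 1/√(LC).
Step 2 — ω₀ = 1/√(0.000673·4.7e-08) = 1.778e+05 rad/s.
Step 3 — f₀ = ω₀/(2π) = 2.83e+04 Hz.

f₀ = 2.83e+04 Hz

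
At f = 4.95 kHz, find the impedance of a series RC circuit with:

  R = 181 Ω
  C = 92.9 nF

Step 1 — Angular frequency: ω = 2π·f = 2π·4950 = 3.11e+04 rad/s.
Step 2 — Component impedances:
  R: Z = R = 181 Ω
  C: Z = 1/(jωC) = -j/(ω·C) = 0 - j346.1 Ω
Step 3 — Series combination: Z_total = R + C = 181 - j346.1 Ω = 390.6∠-62.4° Ω.

Z = 181 - j346.1 Ω = 390.6∠-62.4° Ω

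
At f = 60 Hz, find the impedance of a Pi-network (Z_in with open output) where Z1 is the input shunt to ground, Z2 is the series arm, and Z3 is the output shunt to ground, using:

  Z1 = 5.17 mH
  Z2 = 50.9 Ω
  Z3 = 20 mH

Step 1 — Angular frequency: ω = 2π·f = 2π·60 = 377 rad/s.
Step 2 — Component impedances:
  Z1: Z = jωL = j·377·0.00517 = 0 + j1.949 Ω
  Z2: Z = R = 50.9 Ω
  Z3: Z = jωL = j·377·0.02 = 0 + j7.54 Ω
Step 3 — With open output, the series arm Z2 and the output shunt Z3 appear in series to ground: Z2 + Z3 = 50.9 + j7.54 Ω.
Step 4 — Parallel with input shunt Z1: Z_in = Z1 || (Z2 + Z3) = 0.07213 + j1.936 Ω = 1.937∠87.9° Ω.

Z = 0.07213 + j1.936 Ω = 1.937∠87.9° Ω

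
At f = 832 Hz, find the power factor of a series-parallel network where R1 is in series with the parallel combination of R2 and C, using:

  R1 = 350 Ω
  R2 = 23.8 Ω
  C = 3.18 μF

Step 1 — Angular frequency: ω = 2π·f = 2π·832 = 5228 rad/s.
Step 2 — Component impedances:
  R1: Z = R = 350 Ω
  R2: Z = R = 23.8 Ω
  C: Z = 1/(jωC) = -j/(ω·C) = 0 - j60.15 Ω
Step 3 — Parallel branch: R2 || C = 1/(1/R2 + 1/C) = 20.58 - j8.142 Ω.
Step 4 — Series with R1: Z_total = R1 + (R2 || C) = 370.6 - j8.142 Ω = 370.7∠-1.3° Ω.
Step 5 — Power factor: PF = cos(φ) = Re(Z)/|Z| = 370.58/370.67 = 0.9998.
Step 6 — Type: Im(Z) = -8.142 ⇒ leading (phase φ = -1.3°).

PF = 0.9998 (leading, φ = -1.3°)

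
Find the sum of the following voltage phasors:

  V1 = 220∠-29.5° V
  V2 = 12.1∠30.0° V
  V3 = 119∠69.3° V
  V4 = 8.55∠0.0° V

Step 1 — Convert each phasor to rectangular form:
  V1 = 220·(cos(-29.5°) + j·sin(-29.5°)) = 191.5 - j108.3 V
  V2 = 12.1·(cos(30.0°) + j·sin(30.0°)) = 10.48 + j6.05 V
  V3 = 119·(cos(69.3°) + j·sin(69.3°)) = 42.06 + j111.3 V
  V4 = 8.55·(cos(0.0°) + j·sin(0.0°)) = 8.55 V
Step 2 — Sum components: V_total = 252.6 + j9.035 V.
Step 3 — Convert to polar: |V_total| = 252.7 V, ∠V_total = 2.0°.

V_total = 252.7∠2.0° V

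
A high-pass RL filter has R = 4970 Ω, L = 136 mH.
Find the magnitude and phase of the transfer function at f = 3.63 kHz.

Step 1 — Angular frequency: ω = 2π·3630 = 2.281e+04 rad/s.
Step 2 — Transfer function: H(jω) = jωL/(R + jωL).
Step 3 — Numerator jωL = j·3102; denominator R + jωL = 4970 + j3102.
Step 4 — H = 0.2803 + j0.4492.
Step 5 — Magnitude: |H| = 0.5295 (-5.5 dB); phase: φ = 58.0°.

|H| = 0.5295 (-5.5 dB), φ = 58.0°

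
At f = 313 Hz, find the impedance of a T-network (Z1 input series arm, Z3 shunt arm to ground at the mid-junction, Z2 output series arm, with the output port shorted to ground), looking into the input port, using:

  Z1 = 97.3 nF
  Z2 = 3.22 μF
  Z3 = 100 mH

Step 1 — Angular frequency: ω = 2π·f = 2π·313 = 1967 rad/s.
Step 2 — Component impedances:
  Z1: Z = 1/(jωC) = -j/(ω·C) = 0 - j5226 Ω
  Z2: Z = 1/(jωC) = -j/(ω·C) = 0 - j157.9 Ω
  Z3: Z = jωL = j·1967·0.1 = 0 + j196.7 Ω
Step 3 — With the output port shorted to ground, the output series arm Z2 runs from the junction to ground; the shunt arm Z3 also runs from the junction to ground. They appear in parallel: Z3 || Z2 = 0 - j801.4 Ω.
Step 4 — Series with input arm Z1: Z_in = Z1 + (Z3 || Z2) = 0 - j6027 Ω = 6027∠-90.0° Ω.

Z = 0 - j6027 Ω = 6027∠-90.0° Ω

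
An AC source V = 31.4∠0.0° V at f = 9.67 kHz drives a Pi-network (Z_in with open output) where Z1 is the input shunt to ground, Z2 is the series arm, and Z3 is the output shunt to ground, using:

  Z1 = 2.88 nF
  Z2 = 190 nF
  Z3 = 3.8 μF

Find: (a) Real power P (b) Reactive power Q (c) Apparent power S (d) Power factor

Step 1 — Angular frequency: ω = 2π·f = 2π·9670 = 6.076e+04 rad/s.
Step 2 — Component impedances:
  Z1: Z = 1/(jωC) = -j/(ω·C) = 0 - j5715 Ω
  Z2: Z = 1/(jωC) = -j/(ω·C) = 0 - j86.62 Ω
  Z3: Z = 1/(jωC) = -j/(ω·C) = 0 - j4.331 Ω
Step 3 — With open output, the series arm Z2 and the output shunt Z3 appear in series to ground: Z2 + Z3 = 0 - j90.96 Ω.
Step 4 — Parallel with input shunt Z1: Z_in = Z1 || (Z2 + Z3) = 0 - j89.53 Ω = 89.53∠-90.0° Ω.
Step 5 — Source phasor: V = 31.4∠0.0° V = 31.4 V.
Step 6 — Current: I = V / Z = 0 + j0.3507 A = 0.3507∠90.0° A.
Step 7 — Complex power: S = V·I* = 0 - j11.01 VA.
Step 8 — Real power: P = Re(S) = 0 W.
Step 9 — Reactive power: Q = Im(S) = -11.01 VAR.
Step 10 — Apparent power: |S| = 11.01 VA.
Step 11 — Power factor: PF = P/|S| = 0 (leading).

(a) P = 0 W  (b) Q = -11.01 VAR  (c) S = 11.01 VA  (d) PF = 0 (leading)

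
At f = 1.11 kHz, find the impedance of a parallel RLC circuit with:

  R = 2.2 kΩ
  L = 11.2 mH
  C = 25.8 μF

Step 1 — Angular frequency: ω = 2π·f = 2π·1110 = 6974 rad/s.
Step 2 — Component impedances:
  R: Z = R = 2200 Ω
  L: Z = jωL = j·6974·0.0112 = 0 + j78.11 Ω
  C: Z = 1/(jωC) = -j/(ω·C) = 0 - j5.557 Ω
Step 3 — Parallel combination: 1/Z_total = 1/R + 1/L + 1/C; Z_total = 0.01627 - j5.983 Ω = 5.983∠-89.8° Ω.

Z = 0.01627 - j5.983 Ω = 5.983∠-89.8° Ω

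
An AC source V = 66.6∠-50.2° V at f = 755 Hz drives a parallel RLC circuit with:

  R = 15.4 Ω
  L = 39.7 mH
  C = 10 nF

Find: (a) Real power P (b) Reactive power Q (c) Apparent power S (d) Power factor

Step 1 — Angular frequency: ω = 2π·f = 2π·755 = 4744 rad/s.
Step 2 — Component impedances:
  R: Z = R = 15.4 Ω
  L: Z = jωL = j·4744·0.0397 = 0 + j188.3 Ω
  C: Z = 1/(jωC) = -j/(ω·C) = 0 - j2.108e+04 Ω
Step 3 — Parallel combination: 1/Z_total = 1/R + 1/L + 1/C; Z_total = 15.3 + j1.24 Ω = 15.35∠4.6° Ω.
Step 4 — Source phasor: V = 66.6∠-50.2° V = 42.63 - j51.17 V.
Step 5 — Current: I = V / Z = 2.499 - j3.547 A = 4.339∠-54.8° A.
Step 6 — Complex power: S = V·I* = 288 + j23.34 VA.
Step 7 — Real power: P = Re(S) = 288 W.
Step 8 — Reactive power: Q = Im(S) = 23.34 VAR.
Step 9 — Apparent power: |S| = 289 VA.
Step 10 — Power factor: PF = P/|S| = 0.9967 (lagging).

(a) P = 288 W  (b) Q = 23.34 VAR  (c) S = 289 VA  (d) PF = 0.9967 (lagging)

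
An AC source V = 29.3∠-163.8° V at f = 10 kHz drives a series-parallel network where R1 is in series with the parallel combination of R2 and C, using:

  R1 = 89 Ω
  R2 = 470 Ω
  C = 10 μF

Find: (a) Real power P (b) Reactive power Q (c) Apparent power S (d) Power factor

Step 1 — Angular frequency: ω = 2π·f = 2π·1e+04 = 6.283e+04 rad/s.
Step 2 — Component impedances:
  R1: Z = R = 89 Ω
  R2: Z = R = 470 Ω
  C: Z = 1/(jωC) = -j/(ω·C) = 0 - j1.592 Ω
Step 3 — Parallel branch: R2 || C = 1/(1/R2 + 1/C) = 0.005389 - j1.592 Ω.
Step 4 — Series with R1: Z_total = R1 + (R2 || C) = 89.01 - j1.592 Ω = 89.02∠-1.0° Ω.
Step 5 — Source phasor: V = 29.3∠-163.8° V = -28.14 - j8.174 V.
Step 6 — Current: I = V / Z = -0.3144 - j0.09746 A = 0.3291∠-162.8° A.
Step 7 — Complex power: S = V·I* = 9.642 - j0.1724 VA.
Step 8 — Real power: P = Re(S) = 9.642 W.
Step 9 — Reactive power: Q = Im(S) = -0.1724 VAR.
Step 10 — Apparent power: |S| = 9.644 VA.
Step 11 — Power factor: PF = P/|S| = 0.9998 (leading).

(a) P = 9.642 W  (b) Q = -0.1724 VAR  (c) S = 9.644 VA  (d) PF = 0.9998 (leading)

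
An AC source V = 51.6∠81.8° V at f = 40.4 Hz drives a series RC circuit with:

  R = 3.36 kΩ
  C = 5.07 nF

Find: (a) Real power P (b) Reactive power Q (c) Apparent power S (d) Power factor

Step 1 — Angular frequency: ω = 2π·f = 2π·40.4 = 253.8 rad/s.
Step 2 — Component impedances:
  R: Z = R = 3360 Ω
  C: Z = 1/(jωC) = -j/(ω·C) = 0 - j7.77e+05 Ω
Step 3 — Series combination: Z_total = R + C = 3360 - j7.77e+05 Ω = 7.77e+05∠-89.8° Ω.
Step 4 — Source phasor: V = 51.6∠81.8° V = 7.36 + j51.07 V.
Step 5 — Current: I = V / Z = -6.569e-05 + j9.756e-06 A = 6.641e-05∠171.6° A.
Step 6 — Complex power: S = V·I* = 1.482e-05 - j0.003427 VA.
Step 7 — Real power: P = Re(S) = 1.482e-05 W.
Step 8 — Reactive power: Q = Im(S) = -0.003427 VAR.
Step 9 — Apparent power: |S| = 0.003427 VA.
Step 10 — Power factor: PF = P/|S| = 0.004324 (leading).

(a) P = 1.482e-05 W  (b) Q = -0.003427 VAR  (c) S = 0.003427 VA  (d) PF = 0.004324 (leading)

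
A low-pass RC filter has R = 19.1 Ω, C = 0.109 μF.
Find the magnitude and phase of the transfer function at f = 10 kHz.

Step 1 — Angular frequency: ω = 2π·1e+04 = 6.283e+04 rad/s.
Step 2 — Transfer function: H(jω) = 1/(1 + jωRC).
Step 3 — Denominator: 1 + jωRC = 1 + j·6.283e+04·19.1·1.09e-07 = 1 + j0.1308.
Step 4 — H = 0.9832 - j0.1286.
Step 5 — Magnitude: |H| = 0.9916 (-0.1 dB); phase: φ = -7.5°.

|H| = 0.9916 (-0.1 dB), φ = -7.5°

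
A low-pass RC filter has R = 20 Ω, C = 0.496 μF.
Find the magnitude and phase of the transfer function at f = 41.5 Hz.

Step 1 — Angular frequency: ω = 2π·41.5 = 260.8 rad/s.
Step 2 — Transfer function: H(jω) = 1/(1 + jωRC).
Step 3 — Denominator: 1 + jωRC = 1 + j·260.8·20·4.96e-07 = 1 + j0.002587.
Step 4 — H = 1 - j0.002587.
Step 5 — Magnitude: |H| = 1 (-0.0 dB); phase: φ = -0.1°.

|H| = 1 (-0.0 dB), φ = -0.1°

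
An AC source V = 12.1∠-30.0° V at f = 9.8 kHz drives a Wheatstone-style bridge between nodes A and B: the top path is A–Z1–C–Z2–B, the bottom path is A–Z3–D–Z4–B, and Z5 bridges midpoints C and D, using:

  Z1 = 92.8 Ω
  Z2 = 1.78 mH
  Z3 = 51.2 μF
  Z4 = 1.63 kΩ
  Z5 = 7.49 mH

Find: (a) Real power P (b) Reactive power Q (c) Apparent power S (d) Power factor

Step 1 — Angular frequency: ω = 2π·f = 2π·9800 = 6.158e+04 rad/s.
Step 2 — Component impedances:
  Z1: Z = R = 92.8 Ω
  Z2: Z = jωL = j·6.158e+04·0.00178 = 0 + j109.6 Ω
  Z3: Z = 1/(jωC) = -j/(ω·C) = 0 - j0.3172 Ω
  Z4: Z = R = 1630 Ω
  Z5: Z = jωL = j·6.158e+04·0.00749 = 0 + j461.2 Ω
Step 3 — Bridge requires nodal analysis (the Z5 bridge couples midpoints C and D, so the two paths cannot be reduced to a simple series/parallel combination). Setting node B to ground and injecting 1 A at node A, the 3-node admittance system at A, C, D solves to V_A = Z_AB = 93.02 + j114 Ω = 147.2∠50.8° Ω.
Step 4 — Source phasor: V = 12.1∠-30.0° V = 10.48 - j6.05 V.
Step 5 — Current: I = V / Z = 0.01315 - j0.08117 A = 0.08222∠-80.8° A.
Step 6 — Complex power: S = V·I* = 0.6289 + j0.771 VA.
Step 7 — Real power: P = Re(S) = 0.6289 W.
Step 8 — Reactive power: Q = Im(S) = 0.771 VAR.
Step 9 — Apparent power: |S| = 0.9949 VA.
Step 10 — Power factor: PF = P/|S| = 0.6321 (lagging).

(a) P = 0.6289 W  (b) Q = 0.771 VAR  (c) S = 0.9949 VA  (d) PF = 0.6321 (lagging)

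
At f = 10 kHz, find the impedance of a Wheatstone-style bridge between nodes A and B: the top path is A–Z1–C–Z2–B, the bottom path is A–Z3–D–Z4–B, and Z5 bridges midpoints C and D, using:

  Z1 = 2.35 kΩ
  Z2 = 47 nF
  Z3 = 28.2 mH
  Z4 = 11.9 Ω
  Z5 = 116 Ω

Step 1 — Angular frequency: ω = 2π·f = 2π·1e+04 = 6.283e+04 rad/s.
Step 2 — Component impedances:
  Z1: Z = R = 2350 Ω
  Z2: Z = 1/(jωC) = -j/(ω·C) = 0 - j338.6 Ω
  Z3: Z = jωL = j·6.283e+04·0.0282 = 0 + j1772 Ω
  Z4: Z = R = 11.9 Ω
  Z5: Z = R = 116 Ω
Step 3 — Bridge requires nodal analysis (the Z5 bridge couples midpoints C and D, so the two paths cannot be reduced to a simple series/parallel combination). Setting node B to ground and injecting 1 A at node A, the 3-node admittance system at A, C, D solves to V_A = Z_AB = 866.7 + j1164 Ω = 1451∠53.3° Ω.

Z = 866.7 + j1164 Ω = 1451∠53.3° Ω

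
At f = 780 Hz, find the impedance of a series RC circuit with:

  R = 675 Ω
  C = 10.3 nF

Step 1 — Angular frequency: ω = 2π·f = 2π·780 = 4901 rad/s.
Step 2 — Component impedances:
  R: Z = R = 675 Ω
  C: Z = 1/(jωC) = -j/(ω·C) = 0 - j1.981e+04 Ω
Step 3 — Series combination: Z_total = R + C = 675 - j1.981e+04 Ω = 1.982e+04∠-88.0° Ω.

Z = 675 - j1.981e+04 Ω = 1.982e+04∠-88.0° Ω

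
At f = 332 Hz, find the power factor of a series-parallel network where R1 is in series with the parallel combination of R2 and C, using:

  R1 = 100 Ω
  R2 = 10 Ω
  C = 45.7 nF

Step 1 — Angular frequency: ω = 2π·f = 2π·332 = 2086 rad/s.
Step 2 — Component impedances:
  R1: Z = R = 100 Ω
  R2: Z = R = 10 Ω
  C: Z = 1/(jωC) = -j/(ω·C) = 0 - j1.049e+04 Ω
Step 3 — Parallel branch: R2 || C = 1/(1/R2 + 1/C) = 10 - j0.009533 Ω.
Step 4 — Series with R1: Z_total = R1 + (R2 || C) = 110 - j0.009533 Ω = 110∠-0.0° Ω.
Step 5 — Power factor: PF = cos(φ) = Re(Z)/|Z| = 110/110 = 1.
Step 6 — Type: Im(Z) = -0.009533 ⇒ leading (phase φ = -0.0°).

PF = 1 (leading, φ = -0.0°)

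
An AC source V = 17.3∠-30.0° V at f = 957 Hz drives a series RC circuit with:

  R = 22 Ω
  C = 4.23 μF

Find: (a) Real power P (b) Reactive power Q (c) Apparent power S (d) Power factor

Step 1 — Angular frequency: ω = 2π·f = 2π·957 = 6013 rad/s.
Step 2 — Component impedances:
  R: Z = R = 22 Ω
  C: Z = 1/(jωC) = -j/(ω·C) = 0 - j39.32 Ω
Step 3 — Series combination: Z_total = R + C = 22 - j39.32 Ω = 45.05∠-60.8° Ω.
Step 4 — Source phasor: V = 17.3∠-30.0° V = 14.98 - j8.65 V.
Step 5 — Current: I = V / Z = 0.3299 + j0.1964 A = 0.384∠30.8° A.
Step 6 — Complex power: S = V·I* = 3.244 - j5.797 VA.
Step 7 — Real power: P = Re(S) = 3.244 W.
Step 8 — Reactive power: Q = Im(S) = -5.797 VAR.
Step 9 — Apparent power: |S| = 6.643 VA.
Step 10 — Power factor: PF = P/|S| = 0.4883 (leading).

(a) P = 3.244 W  (b) Q = -5.797 VAR  (c) S = 6.643 VA  (d) PF = 0.4883 (leading)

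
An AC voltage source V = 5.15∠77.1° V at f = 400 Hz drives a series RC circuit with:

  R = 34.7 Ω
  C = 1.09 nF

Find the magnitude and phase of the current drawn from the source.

Step 1 — Angular frequency: ω = 2π·f = 2π·400 = 2513 rad/s.
Step 2 — Component impedances:
  R: Z = R = 34.7 Ω
  C: Z = 1/(jωC) = -j/(ω·C) = 0 - j3.65e+05 Ω
Step 3 — Series combination: Z_total = R + C = 34.7 - j3.65e+05 Ω = 3.65e+05∠-90.0° Ω.
Step 4 — Source phasor: V = 5.15∠77.1° V = 1.15 + j5.02 V.
Step 5 — Ohm's law: I = V / Z_total = (1.15 + j5.02) / (34.7 - j3.65e+05) = -1.375e-05 + j3.151e-06 A.
Step 6 — Convert to polar: |I| = 1.411e-05 A, ∠I = 167.1°.

I = 1.411e-05∠167.1° A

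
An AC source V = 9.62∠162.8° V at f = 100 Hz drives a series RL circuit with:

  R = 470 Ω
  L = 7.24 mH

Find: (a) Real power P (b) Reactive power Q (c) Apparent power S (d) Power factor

Step 1 — Angular frequency: ω = 2π·f = 2π·100 = 628.3 rad/s.
Step 2 — Component impedances:
  R: Z = R = 470 Ω
  L: Z = jωL = j·628.3·0.00724 = 0 + j4.549 Ω
Step 3 — Series combination: Z_total = R + L = 470 + j4.549 Ω = 470∠0.6° Ω.
Step 4 — Source phasor: V = 9.62∠162.8° V = -9.19 + j2.845 V.
Step 5 — Current: I = V / Z = -0.01949 + j0.006241 A = 0.02047∠162.2° A.
Step 6 — Complex power: S = V·I* = 0.1969 + j0.001906 VA.
Step 7 — Real power: P = Re(S) = 0.1969 W.
Step 8 — Reactive power: Q = Im(S) = 0.001906 VAR.
Step 9 — Apparent power: |S| = 0.1969 VA.
Step 10 — Power factor: PF = P/|S| = 1 (lagging).

(a) P = 0.1969 W  (b) Q = 0.001906 VAR  (c) S = 0.1969 VA  (d) PF = 1 (lagging)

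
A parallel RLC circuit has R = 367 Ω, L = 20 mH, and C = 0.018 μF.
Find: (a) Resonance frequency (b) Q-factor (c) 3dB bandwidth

Step 1 — Resonance: ω₀ = 1/√(LC) = 1/√(0.02·1.8e-08) = 5.27e+04 rad/s.
Step 2 — f₀ = ω₀/(2π) = 8388 Hz.
Step 3 — Parallel Q: Q = R/(ω₀L) = 367/(5.27e+04·0.02) = 0.3482.
Step 4 — Bandwidth: Δω = ω₀/Q = 1.514e+05 rad/s; BW = Δω/(2π) = 2.409e+04 Hz.

(a) f₀ = 8388 Hz  (b) Q = 0.3482  (c) BW = 2.409e+04 Hz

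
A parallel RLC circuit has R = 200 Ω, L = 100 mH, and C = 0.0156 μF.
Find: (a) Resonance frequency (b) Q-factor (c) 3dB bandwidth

Step 1 — Resonance: ω₀ = 1/√(LC) = 1/√(0.1·1.56e-08) = 2.532e+04 rad/s.
Step 2 — f₀ = ω₀/(2π) = 4030 Hz.
Step 3 — Parallel Q: Q = R/(ω₀L) = 200/(2.532e+04·0.1) = 0.07899.
Step 4 — Bandwidth: Δω = ω₀/Q = 3.205e+05 rad/s; BW = Δω/(2π) = 5.101e+04 Hz.

(a) f₀ = 4030 Hz  (b) Q = 0.07899  (c) BW = 5.101e+04 Hz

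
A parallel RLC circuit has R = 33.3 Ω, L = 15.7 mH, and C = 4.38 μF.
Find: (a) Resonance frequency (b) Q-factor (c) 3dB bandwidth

Step 1 — Resonance: ω₀ = 1/√(LC) = 1/√(0.0157·4.38e-06) = 3813 rad/s.
Step 2 — f₀ = ω₀/(2π) = 606.9 Hz.
Step 3 — Parallel Q: Q = R/(ω₀L) = 33.3/(3813·0.0157) = 0.5562.
Step 4 — Bandwidth: Δω = ω₀/Q = 6856 rad/s; BW = Δω/(2π) = 1091 Hz.

(a) f₀ = 606.9 Hz  (b) Q = 0.5562  (c) BW = 1091 Hz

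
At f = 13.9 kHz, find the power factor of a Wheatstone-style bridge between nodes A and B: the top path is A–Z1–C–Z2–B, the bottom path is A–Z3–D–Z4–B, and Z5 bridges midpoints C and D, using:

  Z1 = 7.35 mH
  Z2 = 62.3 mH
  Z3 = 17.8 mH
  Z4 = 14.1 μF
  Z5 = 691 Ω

Step 1 — Angular frequency: ω = 2π·f = 2π·1.39e+04 = 8.734e+04 rad/s.
Step 2 — Component impedances:
  Z1: Z = jωL = j·8.734e+04·0.00735 = 0 + j641.9 Ω
  Z2: Z = jωL = j·8.734e+04·0.0623 = 0 + j5441 Ω
  Z3: Z = jωL = j·8.734e+04·0.0178 = 0 + j1555 Ω
  Z4: Z = 1/(jωC) = -j/(ω·C) = 0 - j0.8121 Ω
  Z5: Z = R = 691 Ω
Step 3 — Bridge requires nodal analysis (the Z5 bridge couples midpoints C and D, so the two paths cannot be reduced to a simple series/parallel combination). Setting node B to ground and injecting 1 A at node A, the 3-node admittance system at A, C, D solves to V_A = Z_AB = 289.8 + j581.5 Ω = 649.7∠63.5° Ω.
Step 4 — Power factor: PF = cos(φ) = Re(Z)/|Z| = 289.77/649.68 = 0.446.
Step 5 — Type: Im(Z) = 581.5 ⇒ lagging (phase φ = 63.5°).

PF = 0.446 (lagging, φ = 63.5°)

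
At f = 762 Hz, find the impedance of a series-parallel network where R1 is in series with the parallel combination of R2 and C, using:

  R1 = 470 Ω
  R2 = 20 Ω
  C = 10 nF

Step 1 — Angular frequency: ω = 2π·f = 2π·762 = 4788 rad/s.
Step 2 — Component impedances:
  R1: Z = R = 470 Ω
  R2: Z = R = 20 Ω
  C: Z = 1/(jωC) = -j/(ω·C) = 0 - j2.089e+04 Ω
Step 3 — Parallel branch: R2 || C = 1/(1/R2 + 1/C) = 20 - j0.01915 Ω.
Step 4 — Series with R1: Z_total = R1 + (R2 || C) = 490 - j0.01915 Ω = 490∠-0.0° Ω.

Z = 490 - j0.01915 Ω = 490∠-0.0° Ω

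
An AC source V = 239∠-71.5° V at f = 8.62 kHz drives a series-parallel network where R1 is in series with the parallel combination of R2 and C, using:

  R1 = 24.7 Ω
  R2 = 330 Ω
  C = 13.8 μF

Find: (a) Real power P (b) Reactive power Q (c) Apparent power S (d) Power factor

Step 1 — Angular frequency: ω = 2π·f = 2π·8620 = 5.416e+04 rad/s.
Step 2 — Component impedances:
  R1: Z = R = 24.7 Ω
  R2: Z = R = 330 Ω
  C: Z = 1/(jωC) = -j/(ω·C) = 0 - j1.338 Ω
Step 3 — Parallel branch: R2 || C = 1/(1/R2 + 1/C) = 0.005424 - j1.338 Ω.
Step 4 — Series with R1: Z_total = R1 + (R2 || C) = 24.71 - j1.338 Ω = 24.74∠-3.1° Ω.
Step 5 — Source phasor: V = 239∠-71.5° V = 75.84 - j226.6 V.
Step 6 — Current: I = V / Z = 3.556 - j8.981 A = 9.66∠-68.4° A.
Step 7 — Complex power: S = V·I* = 2305 - j124.8 VA.
Step 8 — Real power: P = Re(S) = 2305 W.
Step 9 — Reactive power: Q = Im(S) = -124.8 VAR.
Step 10 — Apparent power: |S| = 2309 VA.
Step 11 — Power factor: PF = P/|S| = 0.9985 (leading).

(a) P = 2305 W  (b) Q = -124.8 VAR  (c) S = 2309 VA  (d) PF = 0.9985 (leading)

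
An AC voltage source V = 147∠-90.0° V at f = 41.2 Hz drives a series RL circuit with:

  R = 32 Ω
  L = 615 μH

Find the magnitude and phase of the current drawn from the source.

Step 1 — Angular frequency: ω = 2π·f = 2π·41.2 = 258.9 rad/s.
Step 2 — Component impedances:
  R: Z = R = 32 Ω
  L: Z = jωL = j·258.9·0.000615 = 0 + j0.1592 Ω
Step 3 — Series combination: Z_total = R + L = 32 + j0.1592 Ω = 32∠0.3° Ω.
Step 4 — Source phasor: V = 147∠-90.0° V = 0 - j147 V.
Step 5 — Ohm's law: I = V / Z_total = (0 - j147) / (32 + j0.1592) = -0.02285 - j4.594 A.
Step 6 — Convert to polar: |I| = 4.594 A, ∠I = -90.3°.

I = 4.594∠-90.3° A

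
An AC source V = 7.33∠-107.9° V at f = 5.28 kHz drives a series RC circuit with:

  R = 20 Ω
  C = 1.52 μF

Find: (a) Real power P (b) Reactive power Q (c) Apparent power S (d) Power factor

Step 1 — Angular frequency: ω = 2π·f = 2π·5280 = 3.318e+04 rad/s.
Step 2 — Component impedances:
  R: Z = R = 20 Ω
  C: Z = 1/(jωC) = -j/(ω·C) = 0 - j19.83 Ω
Step 3 — Series combination: Z_total = R + C = 20 - j19.83 Ω = 28.16∠-44.8° Ω.
Step 4 — Source phasor: V = 7.33∠-107.9° V = -2.253 - j6.975 V.
Step 5 — Current: I = V / Z = 0.1176 - j0.2322 A = 0.2603∠-63.1° A.
Step 6 — Complex power: S = V·I* = 1.355 - j1.343 VA.
Step 7 — Real power: P = Re(S) = 1.355 W.
Step 8 — Reactive power: Q = Im(S) = -1.343 VAR.
Step 9 — Apparent power: |S| = 1.908 VA.
Step 10 — Power factor: PF = P/|S| = 0.7101 (leading).

(a) P = 1.355 W  (b) Q = -1.343 VAR  (c) S = 1.908 VA  (d) PF = 0.7101 (leading)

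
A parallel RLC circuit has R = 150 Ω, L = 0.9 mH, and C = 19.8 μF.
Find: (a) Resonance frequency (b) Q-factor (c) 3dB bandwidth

Step 1 — Resonance: ω₀ = 1/√(LC) = 1/√(0.0009·1.98e-05) = 7491 rad/s.
Step 2 — f₀ = ω₀/(2π) = 1192 Hz.
Step 3 — Parallel Q: Q = R/(ω₀L) = 150/(7491·0.0009) = 22.25.
Step 4 — Bandwidth: Δω = ω₀/Q = 336.7 rad/s; BW = Δω/(2π) = 53.59 Hz.

(a) f₀ = 1192 Hz  (b) Q = 22.25  (c) BW = 53.59 Hz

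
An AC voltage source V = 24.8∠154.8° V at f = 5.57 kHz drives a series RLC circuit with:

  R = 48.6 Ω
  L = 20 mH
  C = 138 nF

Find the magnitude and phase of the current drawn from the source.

Step 1 — Angular frequency: ω = 2π·f = 2π·5570 = 3.5e+04 rad/s.
Step 2 — Component impedances:
  R: Z = R = 48.6 Ω
  L: Z = jωL = j·3.5e+04·0.02 = 0 + j699.9 Ω
  C: Z = 1/(jωC) = -j/(ω·C) = 0 - j207.1 Ω
Step 3 — Series combination: Z_total = R + L + C = 48.6 + j492.9 Ω = 495.3∠84.4° Ω.
Step 4 — Source phasor: V = 24.8∠154.8° V = -22.44 + j10.56 V.
Step 5 — Ohm's law: I = V / Z_total = (-22.44 + j10.56) / (48.6 + j492.9) = 0.01677 + j0.04718 A.
Step 6 — Convert to polar: |I| = 0.05007 A, ∠I = 70.4°.

I = 0.05007∠70.4° A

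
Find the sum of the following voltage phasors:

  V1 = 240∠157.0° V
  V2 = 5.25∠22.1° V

Step 1 — Convert each phasor to rectangular form:
  V1 = 240·(cos(157.0°) + j·sin(157.0°)) = -220.9 + j93.78 V
  V2 = 5.25·(cos(22.1°) + j·sin(22.1°)) = 4.864 + j1.975 V
Step 2 — Sum components: V_total = -216.1 + j95.75 V.
Step 3 — Convert to polar: |V_total| = 236.3 V, ∠V_total = 156.1°.

V_total = 236.3∠156.1° V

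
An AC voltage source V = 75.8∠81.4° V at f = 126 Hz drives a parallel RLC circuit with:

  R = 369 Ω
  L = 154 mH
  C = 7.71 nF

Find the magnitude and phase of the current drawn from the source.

Step 1 — Angular frequency: ω = 2π·f = 2π·126 = 791.7 rad/s.
Step 2 — Component impedances:
  R: Z = R = 369 Ω
  L: Z = jωL = j·791.7·0.154 = 0 + j121.9 Ω
  C: Z = 1/(jωC) = -j/(ω·C) = 0 - j1.638e+05 Ω
Step 3 — Parallel combination: 1/Z_total = 1/R + 1/L + 1/C; Z_total = 36.37 + j110 Ω = 115.8∠71.7° Ω.
Step 4 — Source phasor: V = 75.8∠81.4° V = 11.33 + j74.95 V.
Step 5 — Ohm's law: I = V / Z_total = (11.33 + j74.95) / (36.37 + j110) = 0.645 + j0.1102 A.
Step 6 — Convert to polar: |I| = 0.6543 A, ∠I = 9.7°.

I = 0.6543∠9.7° A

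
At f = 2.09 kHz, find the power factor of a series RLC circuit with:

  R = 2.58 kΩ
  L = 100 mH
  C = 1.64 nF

Step 1 — Angular frequency: ω = 2π·f = 2π·2090 = 1.313e+04 rad/s.
Step 2 — Component impedances:
  R: Z = R = 2580 Ω
  L: Z = jωL = j·1.313e+04·0.1 = 0 + j1313 Ω
  C: Z = 1/(jωC) = -j/(ω·C) = 0 - j4.643e+04 Ω
Step 3 — Series combination: Z_total = R + L + C = 2580 - j4.512e+04 Ω = 4.519e+04∠-86.7° Ω.
Step 4 — Power factor: PF = cos(φ) = Re(Z)/|Z| = 2580/4.519e+04 = 0.05709.
Step 5 — Type: Im(Z) = -4.512e+04 ⇒ leading (phase φ = -86.7°).

PF = 0.05709 (leading, φ = -86.7°)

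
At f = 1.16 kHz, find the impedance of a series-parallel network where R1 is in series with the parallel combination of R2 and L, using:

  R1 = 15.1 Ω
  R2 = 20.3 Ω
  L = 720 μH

Step 1 — Angular frequency: ω = 2π·f = 2π·1160 = 7288 rad/s.
Step 2 — Component impedances:
  R1: Z = R = 15.1 Ω
  R2: Z = R = 20.3 Ω
  L: Z = jωL = j·7288·0.00072 = 0 + j5.248 Ω
Step 3 — Parallel branch: R2 || L = 1/(1/R2 + 1/L) = 1.272 + j4.919 Ω.
Step 4 — Series with R1: Z_total = R1 + (R2 || L) = 16.37 + j4.919 Ω = 17.09∠16.7° Ω.

Z = 16.37 + j4.919 Ω = 17.09∠16.7° Ω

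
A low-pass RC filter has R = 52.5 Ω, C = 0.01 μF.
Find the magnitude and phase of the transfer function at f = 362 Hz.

Step 1 — Angular frequency: ω = 2π·362 = 2275 rad/s.
Step 2 — Transfer function: H(jω) = 1/(1 + jωRC).
Step 3 — Denominator: 1 + jωRC = 1 + j·2275·52.5·1e-08 = 1 + j0.001194.
Step 4 — H = 1 - j0.001194.
Step 5 — Magnitude: |H| = 1 (-0.0 dB); phase: φ = -0.1°.

|H| = 1 (-0.0 dB), φ = -0.1°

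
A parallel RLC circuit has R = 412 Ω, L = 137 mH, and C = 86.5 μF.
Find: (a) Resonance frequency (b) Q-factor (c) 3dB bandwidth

Step 1 — Resonance: ω₀ = 1/√(LC) = 1/√(0.137·8.65e-05) = 290.5 rad/s.
Step 2 — f₀ = ω₀/(2π) = 46.23 Hz.
Step 3 — Parallel Q: Q = R/(ω₀L) = 412/(290.5·0.137) = 10.35.
Step 4 — Bandwidth: Δω = ω₀/Q = 28.06 rad/s; BW = Δω/(2π) = 4.466 Hz.

(a) f₀ = 46.23 Hz  (b) Q = 10.35  (c) BW = 4.466 Hz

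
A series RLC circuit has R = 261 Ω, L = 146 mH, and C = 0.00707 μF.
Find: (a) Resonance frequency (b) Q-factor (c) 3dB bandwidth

Step 1 — Resonance condition Im(Z)=0 gives ω₀ = 1/√(LC).
Step 2 — ω₀ = 1/√(0.146·7.07e-09) = 3.113e+04 rad/s.
Step 3 — f₀ = ω₀/(2π) = 4954 Hz.
Step 4 — Series Q: Q = ω₀L/R = 3.113e+04·0.146/261 = 17.41.
Step 5 — 3dB bandwidth: Δω = ω₀/Q = 1788 rad/s; BW = Δω/(2π) = 284.5 Hz.

(a) f₀ = 4954 Hz  (b) Q = 17.41  (c) BW = 284.5 Hz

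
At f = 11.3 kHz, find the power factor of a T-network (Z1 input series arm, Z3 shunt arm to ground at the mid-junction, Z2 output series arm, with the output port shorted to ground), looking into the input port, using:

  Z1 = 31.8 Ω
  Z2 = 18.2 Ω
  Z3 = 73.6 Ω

Step 1 — Angular frequency: ω = 2π·f = 2π·1.13e+04 = 7.1e+04 rad/s.
Step 2 — Component impedances:
  Z1: Z = R = 31.8 Ω
  Z2: Z = R = 18.2 Ω
  Z3: Z = R = 73.6 Ω
Step 3 — With the output port shorted to ground, the output series arm Z2 runs from the junction to ground; the shunt arm Z3 also runs from the junction to ground. They appear in parallel: Z3 || Z2 = 14.59 Ω.
Step 4 — Series with input arm Z1: Z_in = Z1 + (Z3 || Z2) = 46.39 Ω = 46.39∠0.0° Ω.
Step 5 — Power factor: PF = cos(φ) = Re(Z)/|Z| = 46.39/46.39 = 1.
Step 6 — Type: Im(Z) = 0 ⇒ unity (phase φ = 0.0°).

PF = 1 (unity, φ = 0.0°)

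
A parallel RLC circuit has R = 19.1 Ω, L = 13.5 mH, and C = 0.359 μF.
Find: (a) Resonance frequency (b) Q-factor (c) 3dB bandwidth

Step 1 — Resonance: ω₀ = 1/√(LC) = 1/√(0.0135·3.59e-07) = 1.436e+04 rad/s.
Step 2 — f₀ = ω₀/(2π) = 2286 Hz.
Step 3 — Parallel Q: Q = R/(ω₀L) = 19.1/(1.436e+04·0.0135) = 0.09849.
Step 4 — Bandwidth: Δω = ω₀/Q = 1.458e+05 rad/s; BW = Δω/(2π) = 2.321e+04 Hz.

(a) f₀ = 2286 Hz  (b) Q = 0.09849  (c) BW = 2.321e+04 Hz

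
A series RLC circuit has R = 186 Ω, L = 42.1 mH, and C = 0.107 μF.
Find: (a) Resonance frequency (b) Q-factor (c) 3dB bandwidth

Step 1 — Resonance: ω₀ = 1/√(LC) = 1/√(0.0421·1.07e-07) = 1.49e+04 rad/s.
Step 2 — f₀ = ω₀/(2π) = 2371 Hz.
Step 3 — Series Q: Q = ω₀L/R = 1.49e+04·0.0421/186 = 3.372.
Step 4 — Bandwidth: Δω = ω₀/Q = 4418 rad/s; BW = Δω/(2π) = 703.2 Hz.

(a) f₀ = 2371 Hz  (b) Q = 3.372  (c) BW = 703.2 Hz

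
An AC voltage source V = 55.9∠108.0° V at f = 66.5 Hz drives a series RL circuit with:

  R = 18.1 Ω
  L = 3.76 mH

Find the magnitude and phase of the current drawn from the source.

Step 1 — Angular frequency: ω = 2π·f = 2π·66.5 = 417.8 rad/s.
Step 2 — Component impedances:
  R: Z = R = 18.1 Ω
  L: Z = jωL = j·417.8·0.00376 = 0 + j1.571 Ω
Step 3 — Series combination: Z_total = R + L = 18.1 + j1.571 Ω = 18.17∠5.0° Ω.
Step 4 — Source phasor: V = 55.9∠108.0° V = -17.27 + j53.16 V.
Step 5 — Ohm's law: I = V / Z_total = (-17.27 + j53.16) / (18.1 + j1.571) = -0.6942 + j2.997 A.
Step 6 — Convert to polar: |I| = 3.077 A, ∠I = 103.0°.

I = 3.077∠103.0° A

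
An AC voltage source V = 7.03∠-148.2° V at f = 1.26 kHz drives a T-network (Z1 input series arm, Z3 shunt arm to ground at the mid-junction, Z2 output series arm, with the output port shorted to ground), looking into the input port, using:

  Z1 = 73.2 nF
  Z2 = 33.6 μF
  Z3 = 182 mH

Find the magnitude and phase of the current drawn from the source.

Step 1 — Angular frequency: ω = 2π·f = 2π·1260 = 7917 rad/s.
Step 2 — Component impedances:
  Z1: Z = 1/(jωC) = -j/(ω·C) = 0 - j1726 Ω
  Z2: Z = 1/(jωC) = -j/(ω·C) = 0 - j3.759 Ω
  Z3: Z = jωL = j·7917·0.182 = 0 + j1441 Ω
Step 3 — With the output port shorted to ground, the output series arm Z2 runs from the junction to ground; the shunt arm Z3 also runs from the junction to ground. They appear in parallel: Z3 || Z2 = 0 - j3.769 Ω.
Step 4 — Series with input arm Z1: Z_in = Z1 + (Z3 || Z2) = 0 - j1729 Ω = 1729∠-90.0° Ω.
Step 5 — Source phasor: V = 7.03∠-148.2° V = -5.975 - j3.704 V.
Step 6 — Ohm's law: I = V / Z_total = (-5.975 - j3.704) / (0 - j1729) = 0.002142 - j0.003455 A.
Step 7 — Convert to polar: |I| = 0.004065 A, ∠I = -58.2°.

I = 0.004065∠-58.2° A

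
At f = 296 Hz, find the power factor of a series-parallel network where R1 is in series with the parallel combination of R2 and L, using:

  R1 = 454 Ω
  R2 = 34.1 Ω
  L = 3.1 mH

Step 1 — Angular frequency: ω = 2π·f = 2π·296 = 1860 rad/s.
Step 2 — Component impedances:
  R1: Z = R = 454 Ω
  R2: Z = R = 34.1 Ω
  L: Z = jωL = j·1860·0.0031 = 0 + j5.765 Ω
Step 3 — Parallel branch: R2 || L = 1/(1/R2 + 1/L) = 0.9477 + j5.605 Ω.
Step 4 — Series with R1: Z_total = R1 + (R2 || L) = 454.9 + j5.605 Ω = 455∠0.7° Ω.
Step 5 — Power factor: PF = cos(φ) = Re(Z)/|Z| = 454.95/454.98 = 0.9999.
Step 6 — Type: Im(Z) = 5.605 ⇒ lagging (phase φ = 0.7°).

PF = 0.9999 (lagging, φ = 0.7°)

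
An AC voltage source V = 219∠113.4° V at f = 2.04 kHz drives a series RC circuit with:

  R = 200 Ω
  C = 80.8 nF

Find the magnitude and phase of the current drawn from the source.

Step 1 — Angular frequency: ω = 2π·f = 2π·2040 = 1.282e+04 rad/s.
Step 2 — Component impedances:
  R: Z = R = 200 Ω
  C: Z = 1/(jωC) = -j/(ω·C) = 0 - j965.6 Ω
Step 3 — Series combination: Z_total = R + C = 200 - j965.6 Ω = 986.1∠-78.3° Ω.
Step 4 — Source phasor: V = 219∠113.4° V = -86.98 + j201 V.
Step 5 — Ohm's law: I = V / Z_total = (-86.98 + j201) / (200 - j965.6) = -0.2175 - j0.04503 A.
Step 6 — Convert to polar: |I| = 0.2221 A, ∠I = -168.3°.

I = 0.2221∠-168.3° A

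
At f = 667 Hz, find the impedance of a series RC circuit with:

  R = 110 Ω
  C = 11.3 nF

Step 1 — Angular frequency: ω = 2π·f = 2π·667 = 4191 rad/s.
Step 2 — Component impedances:
  R: Z = R = 110 Ω
  C: Z = 1/(jωC) = -j/(ω·C) = 0 - j2.112e+04 Ω
Step 3 — Series combination: Z_total = R + C = 110 - j2.112e+04 Ω = 2.112e+04∠-89.7° Ω.

Z = 110 - j2.112e+04 Ω = 2.112e+04∠-89.7° Ω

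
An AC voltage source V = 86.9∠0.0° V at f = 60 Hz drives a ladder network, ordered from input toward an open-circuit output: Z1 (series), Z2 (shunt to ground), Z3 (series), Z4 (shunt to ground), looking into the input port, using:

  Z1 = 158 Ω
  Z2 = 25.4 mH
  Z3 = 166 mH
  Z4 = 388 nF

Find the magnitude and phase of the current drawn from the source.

Step 1 — Angular frequency: ω = 2π·f = 2π·60 = 377 rad/s.
Step 2 — Component impedances:
  Z1: Z = R = 158 Ω
  Z2: Z = jωL = j·377·0.0254 = 0 + j9.576 Ω
  Z3: Z = jωL = j·377·0.166 = 0 + j62.58 Ω
  Z4: Z = 1/(jωC) = -j/(ω·C) = 0 - j6837 Ω
Step 3 — Ladder network (open output): work backward from the far end, alternating series and parallel combinations. Z_in = 158 + j9.589 Ω = 158.3∠3.5° Ω.
Step 4 — Source phasor: V = 86.9∠0.0° V = 86.9 V.
Step 5 — Ohm's law: I = V / Z_total = (86.9) / (158 + j9.589) = 0.548 - j0.03326 A.
Step 6 — Convert to polar: |I| = 0.549 A, ∠I = -3.5°.

I = 0.549∠-3.5° A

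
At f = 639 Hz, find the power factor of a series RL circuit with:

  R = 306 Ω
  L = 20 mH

Step 1 — Angular frequency: ω = 2π·f = 2π·639 = 4015 rad/s.
Step 2 — Component impedances:
  R: Z = R = 306 Ω
  L: Z = jωL = j·4015·0.02 = 0 + j80.3 Ω
Step 3 — Series combination: Z_total = R + L = 306 + j80.3 Ω = 316.4∠14.7° Ω.
Step 4 — Power factor: PF = cos(φ) = Re(Z)/|Z| = 306/316.36 = 0.9673.
Step 5 — Type: Im(Z) = 80.3 ⇒ lagging (phase φ = 14.7°).

PF = 0.9673 (lagging, φ = 14.7°)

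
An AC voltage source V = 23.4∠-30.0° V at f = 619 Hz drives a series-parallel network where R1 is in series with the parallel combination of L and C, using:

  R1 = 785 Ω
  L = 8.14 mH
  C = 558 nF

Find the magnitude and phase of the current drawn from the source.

Step 1 — Angular frequency: ω = 2π·f = 2π·619 = 3889 rad/s.
Step 2 — Component impedances:
  R1: Z = R = 785 Ω
  L: Z = jωL = j·3889·0.00814 = 0 + j31.66 Ω
  C: Z = 1/(jωC) = -j/(ω·C) = 0 - j460.8 Ω
Step 3 — Parallel branch: L || C = 1/(1/L + 1/C) = 0 + j33.99 Ω.
Step 4 — Series with R1: Z_total = R1 + (L || C) = 785 + j33.99 Ω = 785.7∠2.5° Ω.
Step 5 — Source phasor: V = 23.4∠-30.0° V = 20.26 - j11.7 V.
Step 6 — Ohm's law: I = V / Z_total = (20.26 - j11.7) / (785 + j33.99) = 0.02512 - j0.01599 A.
Step 7 — Convert to polar: |I| = 0.02978 A, ∠I = -32.5°.

I = 0.02978∠-32.5° A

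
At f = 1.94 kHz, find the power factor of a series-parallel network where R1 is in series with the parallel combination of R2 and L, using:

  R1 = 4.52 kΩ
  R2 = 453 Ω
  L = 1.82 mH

Step 1 — Angular frequency: ω = 2π·f = 2π·1940 = 1.219e+04 rad/s.
Step 2 — Component impedances:
  R1: Z = R = 4520 Ω
  R2: Z = R = 453 Ω
  L: Z = jωL = j·1.219e+04·0.00182 = 0 + j22.18 Ω
Step 3 — Parallel branch: R2 || L = 1/(1/R2 + 1/L) = 1.084 + j22.13 Ω.
Step 4 — Series with R1: Z_total = R1 + (R2 || L) = 4521 + j22.13 Ω = 4521∠0.3° Ω.
Step 5 — Power factor: PF = cos(φ) = Re(Z)/|Z| = 4521/4521 = 1.
Step 6 — Type: Im(Z) = 22.13 ⇒ lagging (phase φ = 0.3°).

PF = 1 (lagging, φ = 0.3°)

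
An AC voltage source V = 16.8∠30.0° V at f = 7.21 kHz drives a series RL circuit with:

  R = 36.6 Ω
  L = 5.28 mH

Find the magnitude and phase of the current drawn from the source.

Step 1 — Angular frequency: ω = 2π·f = 2π·7210 = 4.53e+04 rad/s.
Step 2 — Component impedances:
  R: Z = R = 36.6 Ω
  L: Z = jωL = j·4.53e+04·0.00528 = 0 + j239.2 Ω
Step 3 — Series combination: Z_total = R + L = 36.6 + j239.2 Ω = 242∠81.3° Ω.
Step 4 — Source phasor: V = 16.8∠30.0° V = 14.55 + j8.4 V.
Step 5 — Ohm's law: I = V / Z_total = (14.55 + j8.4) / (36.6 + j239.2) = 0.04341 - j0.05418 A.
Step 6 — Convert to polar: |I| = 0.06943 A, ∠I = -51.3°.

I = 0.06943∠-51.3° A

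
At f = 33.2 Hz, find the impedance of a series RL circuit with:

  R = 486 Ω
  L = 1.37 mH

Step 1 — Angular frequency: ω = 2π·f = 2π·33.2 = 208.6 rad/s.
Step 2 — Component impedances:
  R: Z = R = 486 Ω
  L: Z = jωL = j·208.6·0.00137 = 0 + j0.2858 Ω
Step 3 — Series combination: Z_total = R + L = 486 + j0.2858 Ω = 486∠0.0° Ω.

Z = 486 + j0.2858 Ω = 486∠0.0° Ω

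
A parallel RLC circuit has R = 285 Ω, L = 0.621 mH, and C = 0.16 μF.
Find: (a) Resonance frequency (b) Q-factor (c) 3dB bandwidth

Step 1 — Resonance: ω₀ = 1/√(LC) = 1/√(0.000621·1.6e-07) = 1.003e+05 rad/s.
Step 2 — f₀ = ω₀/(2π) = 1.597e+04 Hz.
Step 3 — Parallel Q: Q = R/(ω₀L) = 285/(1.003e+05·0.000621) = 4.575.
Step 4 — Bandwidth: Δω = ω₀/Q = 2.193e+04 rad/s; BW = Δω/(2π) = 3490 Hz.

(a) f₀ = 1.597e+04 Hz  (b) Q = 4.575  (c) BW = 3490 Hz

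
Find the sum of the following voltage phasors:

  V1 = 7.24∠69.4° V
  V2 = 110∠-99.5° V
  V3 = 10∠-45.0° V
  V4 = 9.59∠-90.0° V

Step 1 — Convert each phasor to rectangular form:
  V1 = 7.24·(cos(69.4°) + j·sin(69.4°)) = 2.547 + j6.777 V
  V2 = 110·(cos(-99.5°) + j·sin(-99.5°)) = -18.16 - j108.5 V
  V3 = 10·(cos(-45.0°) + j·sin(-45.0°)) = 7.071 - j7.071 V
  V4 = 9.59·(cos(-90.0°) + j·sin(-90.0°)) = 0 - j9.59 V
Step 2 — Sum components: V_total = -8.537 - j118.4 V.
Step 3 — Convert to polar: |V_total| = 118.7 V, ∠V_total = -94.1°.

V_total = 118.7∠-94.1° V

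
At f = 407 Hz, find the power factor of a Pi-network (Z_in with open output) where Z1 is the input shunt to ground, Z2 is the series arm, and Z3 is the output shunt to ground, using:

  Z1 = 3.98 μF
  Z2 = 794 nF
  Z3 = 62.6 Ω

Step 1 — Angular frequency: ω = 2π·f = 2π·407 = 2557 rad/s.
Step 2 — Component impedances:
  Z1: Z = 1/(jωC) = -j/(ω·C) = 0 - j98.25 Ω
  Z2: Z = 1/(jωC) = -j/(ω·C) = 0 - j492.5 Ω
  Z3: Z = R = 62.6 Ω
Step 3 — With open output, the series arm Z2 and the output shunt Z3 appear in series to ground: Z2 + Z3 = 62.6 - j492.5 Ω.
Step 4 — Parallel with input shunt Z1: Z_in = Z1 || (Z2 + Z3) = 1.712 - j82.09 Ω = 82.11∠-88.8° Ω.
Step 5 — Power factor: PF = cos(φ) = Re(Z)/|Z| = 1.712/82.11 = 0.02085.
Step 6 — Type: Im(Z) = -82.09 ⇒ leading (phase φ = -88.8°).

PF = 0.02085 (leading, φ = -88.8°)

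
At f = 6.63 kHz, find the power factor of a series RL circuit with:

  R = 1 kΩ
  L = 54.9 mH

Step 1 — Angular frequency: ω = 2π·f = 2π·6630 = 4.166e+04 rad/s.
Step 2 — Component impedances:
  R: Z = R = 1000 Ω
  L: Z = jωL = j·4.166e+04·0.0549 = 0 + j2287 Ω
Step 3 — Series combination: Z_total = R + L = 1000 + j2287 Ω = 2496∠66.4° Ω.
Step 4 — Power factor: PF = cos(φ) = Re(Z)/|Z| = 1000/2496 = 0.4006.
Step 5 — Type: Im(Z) = 2287 ⇒ lagging (phase φ = 66.4°).

PF = 0.4006 (lagging, φ = 66.4°)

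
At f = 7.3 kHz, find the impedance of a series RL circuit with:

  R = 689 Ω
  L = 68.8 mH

Step 1 — Angular frequency: ω = 2π·f = 2π·7300 = 4.587e+04 rad/s.
Step 2 — Component impedances:
  R: Z = R = 689 Ω
  L: Z = jωL = j·4.587e+04·0.0688 = 0 + j3156 Ω
Step 3 — Series combination: Z_total = R + L = 689 + j3156 Ω = 3230∠77.7° Ω.

Z = 689 + j3156 Ω = 3230∠77.7° Ω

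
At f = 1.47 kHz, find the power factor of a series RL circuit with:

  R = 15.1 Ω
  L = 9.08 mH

Step 1 — Angular frequency: ω = 2π·f = 2π·1470 = 9236 rad/s.
Step 2 — Component impedances:
  R: Z = R = 15.1 Ω
  L: Z = jωL = j·9236·0.00908 = 0 + j83.87 Ω
Step 3 — Series combination: Z_total = R + L = 15.1 + j83.87 Ω = 85.21∠79.8° Ω.
Step 4 — Power factor: PF = cos(φ) = Re(Z)/|Z| = 15.1/85.21 = 0.1772.
Step 5 — Type: Im(Z) = 83.87 ⇒ lagging (phase φ = 79.8°).

PF = 0.1772 (lagging, φ = 79.8°)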